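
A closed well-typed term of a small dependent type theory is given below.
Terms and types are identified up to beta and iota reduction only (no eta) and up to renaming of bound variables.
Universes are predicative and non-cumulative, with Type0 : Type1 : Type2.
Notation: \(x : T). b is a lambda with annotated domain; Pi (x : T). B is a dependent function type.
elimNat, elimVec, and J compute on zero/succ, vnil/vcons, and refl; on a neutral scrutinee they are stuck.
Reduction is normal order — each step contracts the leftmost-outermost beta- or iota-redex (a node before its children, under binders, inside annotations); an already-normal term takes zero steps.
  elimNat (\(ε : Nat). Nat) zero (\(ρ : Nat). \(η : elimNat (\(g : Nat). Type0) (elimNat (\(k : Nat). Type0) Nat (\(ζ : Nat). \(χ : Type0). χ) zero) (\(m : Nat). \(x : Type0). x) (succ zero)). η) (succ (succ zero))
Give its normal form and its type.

normal form:
  zero
type:
  Nat
observation: the term reaches its normal form after 7 normal-order steps.


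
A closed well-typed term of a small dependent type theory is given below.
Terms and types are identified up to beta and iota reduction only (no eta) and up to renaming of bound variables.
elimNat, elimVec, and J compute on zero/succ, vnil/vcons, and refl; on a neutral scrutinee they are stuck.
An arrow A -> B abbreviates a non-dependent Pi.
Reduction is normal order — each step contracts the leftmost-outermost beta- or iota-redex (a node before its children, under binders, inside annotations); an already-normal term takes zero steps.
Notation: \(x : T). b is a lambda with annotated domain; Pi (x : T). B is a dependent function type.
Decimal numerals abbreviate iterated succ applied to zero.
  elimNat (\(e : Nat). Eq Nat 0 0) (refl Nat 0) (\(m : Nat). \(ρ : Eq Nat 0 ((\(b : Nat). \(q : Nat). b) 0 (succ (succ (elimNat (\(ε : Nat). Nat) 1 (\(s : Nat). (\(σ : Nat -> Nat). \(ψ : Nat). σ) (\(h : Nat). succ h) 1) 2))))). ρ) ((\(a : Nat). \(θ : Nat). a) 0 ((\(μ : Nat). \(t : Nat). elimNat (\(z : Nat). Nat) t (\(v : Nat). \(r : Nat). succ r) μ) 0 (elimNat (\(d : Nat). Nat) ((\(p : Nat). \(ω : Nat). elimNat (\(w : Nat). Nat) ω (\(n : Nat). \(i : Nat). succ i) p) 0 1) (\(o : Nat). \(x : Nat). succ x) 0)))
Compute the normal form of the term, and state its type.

resulting normal form:
  refl Nat 0
the term's type:
  Eq Nat 0 0


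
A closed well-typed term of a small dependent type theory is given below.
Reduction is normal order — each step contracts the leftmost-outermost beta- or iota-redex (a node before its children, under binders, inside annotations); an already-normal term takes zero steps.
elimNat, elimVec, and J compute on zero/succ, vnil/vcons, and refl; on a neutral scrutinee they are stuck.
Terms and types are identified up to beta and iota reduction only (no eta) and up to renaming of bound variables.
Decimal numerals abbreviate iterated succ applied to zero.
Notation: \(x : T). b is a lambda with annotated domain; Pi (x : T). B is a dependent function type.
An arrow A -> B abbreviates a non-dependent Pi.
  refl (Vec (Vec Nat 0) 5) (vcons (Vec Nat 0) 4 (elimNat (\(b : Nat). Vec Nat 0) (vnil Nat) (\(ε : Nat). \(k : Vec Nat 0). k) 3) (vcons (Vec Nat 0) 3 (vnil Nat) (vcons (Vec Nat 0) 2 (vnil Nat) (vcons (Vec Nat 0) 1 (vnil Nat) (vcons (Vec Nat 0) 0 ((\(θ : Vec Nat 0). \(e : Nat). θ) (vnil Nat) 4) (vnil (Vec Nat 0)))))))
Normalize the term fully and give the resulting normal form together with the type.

reduced normal form:
  refl (Vec (Vec Nat 0) 5) (vcons (Vec Nat 0) 4 (vnil Nat) (vcons (Vec Nat 0) 3 (vnil Nat) (vcons (Vec Nat 0) 2 (vnil Nat) (vcons (Vec Nat 0) 1 (vnil Nat) (vcons (Vec Nat 0) 0 (vnil Nat) (vnil (Vec Nat 0)))))))
the term's type:
  Eq (Vec (Vec Nat 0) 5) (vcons (Vec Nat 0) 4 (vnil Nat) (vcons (Vec Nat 0) 3 (vnil Nat) (vcons (Vec Nat 0) 2 (vnil Nat) (vcons (Vec Nat 0) 1 (vnil Nat) (vcons (Vec Nat 0) 0 (vnil Nat) (vnil (Vec Nat 0))))))) (vcons (Vec Nat 0) 4 (vnil Nat) (vcons (Vec Nat 0) 3 (vnil Nat) (vcons (Vec Nat 0) 2 (vnil Nat) (vcons (Vec Nat 0) 1 (vnil Nat) (vcons (Vec Nat 0) 0 (vnil Nat) (vnil (Vec Nat 0)))))))


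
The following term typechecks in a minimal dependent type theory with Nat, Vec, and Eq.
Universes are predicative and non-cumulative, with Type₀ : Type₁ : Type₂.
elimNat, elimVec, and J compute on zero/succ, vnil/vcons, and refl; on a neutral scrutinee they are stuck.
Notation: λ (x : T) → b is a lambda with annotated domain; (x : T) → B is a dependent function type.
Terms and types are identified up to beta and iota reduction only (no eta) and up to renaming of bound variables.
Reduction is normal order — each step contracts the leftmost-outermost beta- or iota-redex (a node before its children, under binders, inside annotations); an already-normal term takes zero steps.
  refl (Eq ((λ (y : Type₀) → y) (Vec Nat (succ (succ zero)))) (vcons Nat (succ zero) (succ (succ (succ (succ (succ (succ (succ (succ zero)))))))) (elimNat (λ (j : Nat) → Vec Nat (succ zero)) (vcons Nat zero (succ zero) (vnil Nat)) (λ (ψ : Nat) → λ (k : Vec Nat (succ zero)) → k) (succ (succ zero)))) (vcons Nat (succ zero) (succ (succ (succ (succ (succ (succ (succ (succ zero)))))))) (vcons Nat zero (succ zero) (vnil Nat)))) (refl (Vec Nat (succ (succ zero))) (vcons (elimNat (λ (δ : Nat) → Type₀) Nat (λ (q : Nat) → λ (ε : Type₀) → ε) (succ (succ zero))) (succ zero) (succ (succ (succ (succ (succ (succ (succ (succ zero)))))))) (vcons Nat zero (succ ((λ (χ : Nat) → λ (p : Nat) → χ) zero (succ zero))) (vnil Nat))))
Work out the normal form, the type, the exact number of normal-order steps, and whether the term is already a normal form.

reduced normal form:
  refl (Eq (Vec Nat (succ (succ zero))) (vcons Nat (succ zero) (succ (succ (succ (succ (succ (succ (succ (succ zero)))))))) (vcons Nat zero (succ zero) (vnil Nat))) (vcons Nat (succ zero) (succ (succ (succ (succ (succ (succ (succ (succ zero)))))))) (vcons Nat zero (succ zero) (vnil Nat)))) (refl (Vec Nat (succ (succ zero))) (vcons Nat (succ zero) (succ (succ (succ (succ (succ (succ (succ (succ zero)))))))) (vcons Nat zero (succ zero) (vnil Nat))))
type:
  Eq (Eq (Vec Nat (succ (succ zero))) (vcons Nat (succ zero) (succ (succ (succ (succ (succ (succ (succ (succ zero)))))))) (vcons Nat zero (succ zero) (vnil Nat))) (vcons Nat (succ zero) (succ (succ (succ (succ (succ (succ (succ (succ zero)))))))) (vcons Nat zero (succ zero) (vnil Nat)))) (refl (Vec Nat (succ (succ zero))) (vcons Nat (succ zero) (succ (succ (succ (succ (succ (succ (succ (succ zero)))))))) (vcons Nat zero (succ zero) (vnil Nat)))) (refl (Vec Nat (succ (succ zero))) (vcons Nat (succ zero) (succ (succ (succ (succ (succ (succ (succ (succ zero)))))))) (vcons Nat zero (succ zero) (vnil Nat))))
steps to reach normal form (normal order): 17
started in normal form: no
first redex: a beta-redex


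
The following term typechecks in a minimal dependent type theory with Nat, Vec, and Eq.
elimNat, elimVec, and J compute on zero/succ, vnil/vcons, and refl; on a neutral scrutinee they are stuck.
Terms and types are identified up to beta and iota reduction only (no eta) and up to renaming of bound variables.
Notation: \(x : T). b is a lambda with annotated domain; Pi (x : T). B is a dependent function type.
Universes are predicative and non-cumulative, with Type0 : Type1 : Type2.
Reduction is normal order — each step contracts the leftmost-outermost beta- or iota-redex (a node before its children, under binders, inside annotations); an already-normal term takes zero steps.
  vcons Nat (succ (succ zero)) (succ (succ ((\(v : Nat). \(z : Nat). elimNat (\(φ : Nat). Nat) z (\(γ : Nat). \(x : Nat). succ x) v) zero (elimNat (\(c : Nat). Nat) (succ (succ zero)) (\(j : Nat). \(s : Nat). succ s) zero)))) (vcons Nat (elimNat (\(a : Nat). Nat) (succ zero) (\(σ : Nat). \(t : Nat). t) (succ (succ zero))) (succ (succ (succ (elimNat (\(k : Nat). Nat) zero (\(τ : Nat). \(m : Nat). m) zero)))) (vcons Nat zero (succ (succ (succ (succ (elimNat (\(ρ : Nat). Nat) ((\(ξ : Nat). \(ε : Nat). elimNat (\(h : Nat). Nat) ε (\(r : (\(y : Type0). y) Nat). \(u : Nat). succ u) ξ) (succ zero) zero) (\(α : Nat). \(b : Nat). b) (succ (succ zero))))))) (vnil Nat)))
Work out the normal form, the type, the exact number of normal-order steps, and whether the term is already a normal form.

normal form:
  vcons Nat (succ (succ zero)) (succ (succ (succ (succ zero)))) (vcons Nat (succ zero) (succ (succ (succ zero))) (vcons Nat zero (succ (succ (succ (succ (succ zero))))) (vnil Nat)))
the term's type:
  Vec Nat (succ (succ (succ zero)))
reduction steps (normal order): 25
started in normal form: no
first redex: a beta-redex


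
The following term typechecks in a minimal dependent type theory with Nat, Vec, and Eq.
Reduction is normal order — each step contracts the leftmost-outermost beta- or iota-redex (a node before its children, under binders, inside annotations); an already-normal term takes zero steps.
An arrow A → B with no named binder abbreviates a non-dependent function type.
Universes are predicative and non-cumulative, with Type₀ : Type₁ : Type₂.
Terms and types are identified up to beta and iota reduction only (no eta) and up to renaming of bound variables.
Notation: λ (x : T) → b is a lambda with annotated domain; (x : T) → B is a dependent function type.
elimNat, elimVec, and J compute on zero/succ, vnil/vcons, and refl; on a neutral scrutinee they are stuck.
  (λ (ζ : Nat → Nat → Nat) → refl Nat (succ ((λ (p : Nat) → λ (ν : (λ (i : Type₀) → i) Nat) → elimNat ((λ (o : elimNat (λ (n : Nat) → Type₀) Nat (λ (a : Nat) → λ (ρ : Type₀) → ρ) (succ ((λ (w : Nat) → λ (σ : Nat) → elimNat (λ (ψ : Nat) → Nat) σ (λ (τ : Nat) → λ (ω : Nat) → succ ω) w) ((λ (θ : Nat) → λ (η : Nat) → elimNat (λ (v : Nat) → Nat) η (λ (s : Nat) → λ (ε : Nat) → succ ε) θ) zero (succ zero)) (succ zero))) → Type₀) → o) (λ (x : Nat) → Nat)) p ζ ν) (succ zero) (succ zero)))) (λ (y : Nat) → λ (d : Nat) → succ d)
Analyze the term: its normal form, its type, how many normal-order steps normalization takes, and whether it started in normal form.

resulting normal form:
  refl Nat (succ (succ (succ zero)))
the term's type:
  Eq Nat (succ (succ (succ zero))) (succ (succ (succ zero)))
reduction steps (normal order): 7
already normal: no
first contracted redex: a beta-redex


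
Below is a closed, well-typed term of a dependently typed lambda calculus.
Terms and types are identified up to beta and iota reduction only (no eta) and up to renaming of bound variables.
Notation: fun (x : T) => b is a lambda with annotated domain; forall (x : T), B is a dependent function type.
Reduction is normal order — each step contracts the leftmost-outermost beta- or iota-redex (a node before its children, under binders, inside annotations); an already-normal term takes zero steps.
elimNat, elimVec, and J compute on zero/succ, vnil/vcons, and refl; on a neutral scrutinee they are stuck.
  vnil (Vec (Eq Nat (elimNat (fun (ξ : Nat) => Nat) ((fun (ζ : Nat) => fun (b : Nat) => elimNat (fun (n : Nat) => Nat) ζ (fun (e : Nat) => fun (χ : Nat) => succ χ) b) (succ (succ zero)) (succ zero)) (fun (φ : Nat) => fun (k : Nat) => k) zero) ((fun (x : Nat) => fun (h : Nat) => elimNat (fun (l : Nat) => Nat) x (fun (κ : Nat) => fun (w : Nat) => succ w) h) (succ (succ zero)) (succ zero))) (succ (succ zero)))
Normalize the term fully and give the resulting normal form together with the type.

reduced normal form:
  vnil (Vec (Eq Nat (succ (succ (succ zero))) (succ (succ (succ zero)))) (succ (succ zero)))
type:
  Vec (Vec (Eq Nat (succ (succ (succ zero))) (succ (succ (succ zero)))) (succ (succ zero))) zero


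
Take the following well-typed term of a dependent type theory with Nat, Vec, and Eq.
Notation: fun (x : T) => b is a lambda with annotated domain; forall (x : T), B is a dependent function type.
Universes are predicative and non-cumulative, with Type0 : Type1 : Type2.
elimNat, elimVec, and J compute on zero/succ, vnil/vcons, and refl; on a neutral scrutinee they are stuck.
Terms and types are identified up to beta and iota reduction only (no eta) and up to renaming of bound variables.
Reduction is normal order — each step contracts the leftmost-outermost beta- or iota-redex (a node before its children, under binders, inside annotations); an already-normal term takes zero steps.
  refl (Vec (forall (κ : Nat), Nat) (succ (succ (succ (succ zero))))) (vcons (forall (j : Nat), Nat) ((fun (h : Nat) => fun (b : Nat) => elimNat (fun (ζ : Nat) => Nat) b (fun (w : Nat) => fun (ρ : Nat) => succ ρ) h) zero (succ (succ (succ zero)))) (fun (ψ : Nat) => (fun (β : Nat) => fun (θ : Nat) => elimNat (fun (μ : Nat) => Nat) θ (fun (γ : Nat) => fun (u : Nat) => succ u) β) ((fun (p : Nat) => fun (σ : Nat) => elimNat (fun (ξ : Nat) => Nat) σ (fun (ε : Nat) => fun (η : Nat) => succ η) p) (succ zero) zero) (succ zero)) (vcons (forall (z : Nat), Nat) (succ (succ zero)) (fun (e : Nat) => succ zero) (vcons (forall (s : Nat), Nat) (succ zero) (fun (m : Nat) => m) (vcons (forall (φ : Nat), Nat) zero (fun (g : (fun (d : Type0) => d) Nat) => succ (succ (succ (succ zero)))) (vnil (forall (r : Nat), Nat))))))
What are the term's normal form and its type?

reduced normal form:
  refl (Vec (forall (κ : Nat), Nat) (succ (succ (succ (succ zero))))) (vcons (forall (j : Nat), Nat) (succ (succ (succ zero))) (fun (h : Nat) => succ (succ zero)) (vcons (forall (b : Nat), Nat) (succ (succ zero)) (fun (ζ : Nat) => succ zero) (vcons (forall (w : Nat), Nat) (succ zero) (fun (ρ : Nat) => ρ) (vcons (forall (ψ : Nat), Nat) zero (fun (β : Nat) => succ (succ (succ (succ zero)))) (vnil (forall (θ : Nat), Nat))))))
the term's type:
  Eq (Vec (forall (κ : Nat), Nat) (succ (succ (succ (succ zero))))) (vcons (forall (j : Nat), Nat) (succ (succ (succ zero))) (fun (h : Nat) => succ (succ zero)) (vcons (forall (b : Nat), Nat) (succ (succ zero)) (fun (ζ : Nat) => succ zero) (vcons (forall (w : Nat), Nat) (succ zero) (fun (ρ : Nat) => ρ) (vcons (forall (ψ : Nat), Nat) zero (fun (β : Nat) => succ (succ (succ (succ zero)))) (vnil (forall (θ : Nat), Nat)))))) (vcons (forall (μ : Nat), Nat) (succ (succ (succ zero))) (fun (γ : Nat) => succ (succ zero)) (vcons (forall (u : Nat), Nat) (succ (succ zero)) (fun (p : Nat) => succ zero) (vcons (forall (σ : Nat), Nat) (succ zero) (fun (ξ : Nat) => ξ) (vcons (forall (ε : Nat), Nat) zero (fun (η : Nat) => succ (succ (succ (succ zero)))) (vnil (forall (z : Nat), Nat))))))
observation: the first redex contracted is a beta-redex; the normal form is reached in 16 normal-order steps.


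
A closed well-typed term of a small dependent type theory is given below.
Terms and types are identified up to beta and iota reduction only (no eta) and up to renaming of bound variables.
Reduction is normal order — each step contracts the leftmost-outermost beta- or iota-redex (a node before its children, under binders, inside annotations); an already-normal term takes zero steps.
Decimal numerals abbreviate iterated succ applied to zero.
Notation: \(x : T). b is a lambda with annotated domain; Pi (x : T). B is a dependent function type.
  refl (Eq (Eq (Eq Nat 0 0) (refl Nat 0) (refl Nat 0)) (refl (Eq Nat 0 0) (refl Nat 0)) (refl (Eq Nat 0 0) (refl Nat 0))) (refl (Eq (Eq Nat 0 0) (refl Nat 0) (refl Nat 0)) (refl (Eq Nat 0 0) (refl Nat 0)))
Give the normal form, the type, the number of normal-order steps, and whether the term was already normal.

resulting normal form:
  refl (Eq (Eq (Eq Nat 0 0) (refl Nat 0) (refl Nat 0)) (refl (Eq Nat 0 0) (refl Nat 0)) (refl (Eq Nat 0 0) (refl Nat 0))) (refl (Eq (Eq Nat 0 0) (refl Nat 0) (refl Nat 0)) (refl (Eq Nat 0 0) (refl Nat 0)))
type:
  Eq (Eq (Eq (Eq Nat 0 0) (refl Nat 0) (refl Nat 0)) (refl (Eq Nat 0 0) (refl Nat 0)) (refl (Eq Nat 0 0) (refl Nat 0))) (refl (Eq (Eq Nat 0 0) (refl Nat 0) (refl Nat 0)) (refl (Eq Nat 0 0) (refl Nat 0))) (refl (Eq (Eq Nat 0 0) (refl Nat 0) (refl Nat 0)) (refl (Eq Nat 0 0) (refl Nat 0)))
reduction steps (normal order): 0
term was already normal: yes


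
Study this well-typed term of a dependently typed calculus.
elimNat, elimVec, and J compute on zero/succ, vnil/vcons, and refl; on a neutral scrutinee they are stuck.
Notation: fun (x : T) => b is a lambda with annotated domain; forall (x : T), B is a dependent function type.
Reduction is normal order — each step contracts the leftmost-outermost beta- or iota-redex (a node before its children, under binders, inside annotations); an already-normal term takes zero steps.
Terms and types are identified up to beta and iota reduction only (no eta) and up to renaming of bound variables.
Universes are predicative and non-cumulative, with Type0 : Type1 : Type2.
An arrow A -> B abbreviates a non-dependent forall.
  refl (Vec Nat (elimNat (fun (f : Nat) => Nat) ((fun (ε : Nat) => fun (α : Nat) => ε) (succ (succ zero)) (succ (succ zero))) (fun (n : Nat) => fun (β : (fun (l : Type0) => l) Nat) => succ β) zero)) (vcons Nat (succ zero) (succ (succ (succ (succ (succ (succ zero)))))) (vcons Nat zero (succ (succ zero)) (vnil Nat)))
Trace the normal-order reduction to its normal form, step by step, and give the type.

reduction (normal order):
  refl (Vec Nat (elimNat (fun (f : Nat) => Nat) ((fun (ε : Nat) => fun (α : Nat) => ε) (succ (succ zero)) (succ (succ zero))) (fun (n : Nat) => fun (β : (fun (l : Type0) => l) Nat) => succ β) zero)) (vcons Nat (succ zero) (succ (succ (succ (succ (succ (succ zero)))))) (vcons Nat zero (succ (succ zero)) (vnil Nat)))
  ~> refl (Vec Nat ((fun (f : Nat) => fun (ε : Nat) => f) (succ (succ zero)) (succ (succ zero)))) (vcons Nat (succ zero) (succ (succ (succ (succ (succ (succ zero)))))) (vcons Nat zero (succ (succ zero)) (vnil Nat)))
  ~> refl (Vec Nat ((fun (f : Nat) => succ (succ zero)) (succ (succ zero)))) (vcons Nat (succ zero) (succ (succ (succ (succ (succ (succ zero)))))) (vcons Nat zero (succ (succ zero)) (vnil Nat)))
  ~> refl (Vec Nat (succ (succ zero))) (vcons Nat (succ zero) (succ (succ (succ (succ (succ (succ zero)))))) (vcons Nat zero (succ (succ zero)) (vnil Nat)))
inferred type:
  Eq (Vec Nat (succ (succ zero))) (vcons Nat (succ zero) (succ (succ (succ (succ (succ (succ zero)))))) (vcons Nat zero (succ (succ zero)) (vnil Nat))) (vcons Nat (succ zero) (succ (succ (succ (succ (succ (succ zero)))))) (vcons Nat zero (succ (succ zero)) (vnil Nat)))


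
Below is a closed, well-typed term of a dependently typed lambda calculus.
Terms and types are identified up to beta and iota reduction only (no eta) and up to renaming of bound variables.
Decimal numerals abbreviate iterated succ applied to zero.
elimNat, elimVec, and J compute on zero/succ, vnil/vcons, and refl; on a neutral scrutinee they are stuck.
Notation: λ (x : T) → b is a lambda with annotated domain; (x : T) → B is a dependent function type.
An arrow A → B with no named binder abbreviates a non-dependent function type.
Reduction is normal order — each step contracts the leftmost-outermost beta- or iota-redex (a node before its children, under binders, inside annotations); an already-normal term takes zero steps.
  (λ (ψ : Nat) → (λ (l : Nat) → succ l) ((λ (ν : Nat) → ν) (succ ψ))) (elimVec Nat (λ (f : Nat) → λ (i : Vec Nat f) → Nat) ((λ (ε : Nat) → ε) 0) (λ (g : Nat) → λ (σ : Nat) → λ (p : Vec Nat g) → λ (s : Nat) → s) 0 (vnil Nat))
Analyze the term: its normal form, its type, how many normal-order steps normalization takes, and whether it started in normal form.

resulting normal form:
  2
the term's type:
  Nat
normal-order step count: 5
already normal: no
first redex: a beta-redex


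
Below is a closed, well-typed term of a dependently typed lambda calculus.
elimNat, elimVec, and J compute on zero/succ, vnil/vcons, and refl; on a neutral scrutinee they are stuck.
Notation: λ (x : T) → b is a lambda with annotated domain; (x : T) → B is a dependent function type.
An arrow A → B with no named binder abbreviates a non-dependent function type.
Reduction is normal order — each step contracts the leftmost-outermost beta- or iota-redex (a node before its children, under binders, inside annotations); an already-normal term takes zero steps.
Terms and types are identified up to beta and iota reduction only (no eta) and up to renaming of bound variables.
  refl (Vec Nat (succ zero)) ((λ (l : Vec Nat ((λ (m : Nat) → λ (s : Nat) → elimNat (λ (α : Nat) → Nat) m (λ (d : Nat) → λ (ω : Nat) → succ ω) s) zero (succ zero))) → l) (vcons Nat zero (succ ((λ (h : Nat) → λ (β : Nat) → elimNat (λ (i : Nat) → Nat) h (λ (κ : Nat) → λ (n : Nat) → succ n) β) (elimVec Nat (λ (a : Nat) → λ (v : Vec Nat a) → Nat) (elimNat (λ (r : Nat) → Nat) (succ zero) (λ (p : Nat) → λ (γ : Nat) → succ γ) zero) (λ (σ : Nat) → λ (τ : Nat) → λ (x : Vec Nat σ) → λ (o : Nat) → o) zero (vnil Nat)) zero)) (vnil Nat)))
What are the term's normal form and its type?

resulting normal form:
  refl (Vec Nat (succ zero)) (vcons Nat zero (succ (succ zero)) (vnil Nat))
inferred type:
  Eq (Vec Nat (succ zero)) (vcons Nat zero (succ (succ zero)) (vnil Nat)) (vcons Nat zero (succ (succ zero)) (vnil Nat))
observation: the term reaches its normal form after 6 normal-order steps.


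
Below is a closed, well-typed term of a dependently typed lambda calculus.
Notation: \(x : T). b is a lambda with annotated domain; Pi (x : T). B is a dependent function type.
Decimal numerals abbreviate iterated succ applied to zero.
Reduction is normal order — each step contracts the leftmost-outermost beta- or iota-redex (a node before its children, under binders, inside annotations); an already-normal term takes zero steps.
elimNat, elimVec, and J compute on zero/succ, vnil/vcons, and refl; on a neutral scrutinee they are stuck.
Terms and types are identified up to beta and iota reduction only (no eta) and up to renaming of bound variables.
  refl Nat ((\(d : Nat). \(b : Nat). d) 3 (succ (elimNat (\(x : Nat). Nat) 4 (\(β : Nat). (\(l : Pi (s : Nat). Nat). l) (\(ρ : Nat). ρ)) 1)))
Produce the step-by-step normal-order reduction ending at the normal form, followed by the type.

normal-order reduction sequence:
  refl Nat ((\(d : Nat). \(b : Nat). d) 3 (succ (elimNat (\(x : Nat). Nat) 4 (\(β : Nat). (\(l : Pi (s : Nat). Nat). l) (\(ρ : Nat). ρ)) 1)))
  ~> refl Nat ((\(d : Nat). 3) (succ (elimNat (\(b : Nat). Nat) 4 (\(x : Nat). (\(β : Pi (l : Nat). Nat). β) (\(s : Nat). s)) 1)))
  ~> refl Nat 3
inferred type:
  Eq Nat 3 3


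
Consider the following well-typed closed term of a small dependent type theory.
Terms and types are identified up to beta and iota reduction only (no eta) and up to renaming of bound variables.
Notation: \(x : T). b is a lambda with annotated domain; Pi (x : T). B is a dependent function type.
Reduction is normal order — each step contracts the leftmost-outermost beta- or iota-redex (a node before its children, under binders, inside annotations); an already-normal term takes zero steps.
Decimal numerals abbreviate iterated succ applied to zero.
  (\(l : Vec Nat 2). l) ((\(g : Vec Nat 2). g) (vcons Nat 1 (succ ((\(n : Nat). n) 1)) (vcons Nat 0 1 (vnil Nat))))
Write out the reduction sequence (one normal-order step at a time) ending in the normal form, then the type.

normal-order reduction sequence:
  (\(l : Vec Nat 2). l) ((\(g : Vec Nat 2). g) (vcons Nat 1 (succ ((\(n : Nat). n) 1)) (vcons Nat 0 1 (vnil Nat))))
  ~> (\(l : Vec Nat 2). l) (vcons Nat 1 (succ ((\(g : Nat). g) 1)) (vcons Nat 0 1 (vnil Nat)))
  ~> vcons Nat 1 (succ ((\(l : Nat). l) 1)) (vcons Nat 0 1 (vnil Nat))
  ~> vcons Nat 1 2 (vcons Nat 0 1 (vnil Nat))
inferred type:
  Vec Nat 2


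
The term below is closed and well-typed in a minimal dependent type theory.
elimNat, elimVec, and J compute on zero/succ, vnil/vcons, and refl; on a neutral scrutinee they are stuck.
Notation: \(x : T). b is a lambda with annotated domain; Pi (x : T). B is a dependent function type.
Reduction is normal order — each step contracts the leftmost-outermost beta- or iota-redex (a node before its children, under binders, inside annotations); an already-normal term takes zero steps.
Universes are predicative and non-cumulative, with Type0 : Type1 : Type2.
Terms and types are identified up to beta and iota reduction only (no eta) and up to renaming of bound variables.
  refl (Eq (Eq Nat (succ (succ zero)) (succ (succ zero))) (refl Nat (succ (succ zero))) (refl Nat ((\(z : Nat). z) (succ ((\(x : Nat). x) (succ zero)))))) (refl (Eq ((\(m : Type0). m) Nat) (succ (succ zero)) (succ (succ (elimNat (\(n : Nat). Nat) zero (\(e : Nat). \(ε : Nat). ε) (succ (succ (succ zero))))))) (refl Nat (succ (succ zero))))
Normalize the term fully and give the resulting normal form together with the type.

reduced normal form:
  refl (Eq (Eq Nat (succ (succ zero)) (succ (succ zero))) (refl Nat (succ (succ zero))) (refl Nat (succ (succ zero)))) (refl (Eq Nat (succ (succ zero)) (succ (succ zero))) (refl Nat (succ (succ zero))))
the term's type:
  Eq (Eq (Eq Nat (succ (succ zero)) (succ (succ zero))) (refl Nat (succ (succ zero))) (refl Nat (succ (succ zero)))) (refl (Eq Nat (succ (succ zero)) (succ (succ zero))) (refl Nat (succ (succ zero)))) (refl (Eq Nat (succ (succ zero)) (succ (succ zero))) (refl Nat (succ (succ zero))))
observation: normalization takes exactly 13 steps under the normal-order strategy.


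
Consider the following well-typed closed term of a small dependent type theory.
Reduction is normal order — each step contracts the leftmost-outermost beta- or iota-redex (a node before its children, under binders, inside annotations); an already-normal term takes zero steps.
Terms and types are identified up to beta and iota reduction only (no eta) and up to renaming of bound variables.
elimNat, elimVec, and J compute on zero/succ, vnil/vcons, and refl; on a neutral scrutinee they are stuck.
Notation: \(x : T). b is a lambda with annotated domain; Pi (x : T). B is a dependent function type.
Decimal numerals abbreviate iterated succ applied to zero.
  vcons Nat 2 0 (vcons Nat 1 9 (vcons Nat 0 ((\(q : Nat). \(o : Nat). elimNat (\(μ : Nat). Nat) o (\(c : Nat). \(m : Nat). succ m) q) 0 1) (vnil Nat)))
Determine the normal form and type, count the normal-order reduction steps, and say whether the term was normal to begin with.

reduced normal form:
  vcons Nat 2 0 (vcons Nat 1 9 (vcons Nat 0 1 (vnil Nat)))
type:
  Vec Nat 3
steps to reach normal form (normal order): 3
term was already normal: no
first redex: a beta-redex


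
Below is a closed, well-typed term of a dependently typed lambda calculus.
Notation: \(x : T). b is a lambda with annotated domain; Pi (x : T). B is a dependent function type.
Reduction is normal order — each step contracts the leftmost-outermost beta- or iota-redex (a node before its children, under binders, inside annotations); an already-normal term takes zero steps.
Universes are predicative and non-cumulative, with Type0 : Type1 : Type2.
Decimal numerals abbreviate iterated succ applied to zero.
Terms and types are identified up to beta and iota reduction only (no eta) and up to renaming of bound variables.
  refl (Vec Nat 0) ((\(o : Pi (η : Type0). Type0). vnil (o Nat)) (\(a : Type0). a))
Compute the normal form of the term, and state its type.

reduced normal form:
  refl (Vec Nat 0) (vnil Nat)
type:
  Eq (Vec Nat 0) (vnil Nat) (vnil Nat)
observation: 2 normal-order steps normalize the term, beginning with a beta-redex.


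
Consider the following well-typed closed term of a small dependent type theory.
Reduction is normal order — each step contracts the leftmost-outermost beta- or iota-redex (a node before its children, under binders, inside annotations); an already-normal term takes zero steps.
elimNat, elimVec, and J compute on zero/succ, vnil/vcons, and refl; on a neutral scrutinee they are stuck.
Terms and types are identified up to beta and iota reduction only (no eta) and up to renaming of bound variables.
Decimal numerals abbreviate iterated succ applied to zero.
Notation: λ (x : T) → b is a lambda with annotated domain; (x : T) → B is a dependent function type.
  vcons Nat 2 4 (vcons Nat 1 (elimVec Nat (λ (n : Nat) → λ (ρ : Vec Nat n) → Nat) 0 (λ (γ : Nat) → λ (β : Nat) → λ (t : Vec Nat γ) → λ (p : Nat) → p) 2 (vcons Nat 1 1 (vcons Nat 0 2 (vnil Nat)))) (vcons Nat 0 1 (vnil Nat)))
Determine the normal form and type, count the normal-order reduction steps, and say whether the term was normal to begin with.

reduced normal form:
  vcons Nat 2 4 (vcons Nat 1 0 (vcons Nat 0 1 (vnil Nat)))
inferred type:
  Vec Nat 3
reduction steps (normal order): 11
started in normal form: no
first redex: an elimVec iota-redex


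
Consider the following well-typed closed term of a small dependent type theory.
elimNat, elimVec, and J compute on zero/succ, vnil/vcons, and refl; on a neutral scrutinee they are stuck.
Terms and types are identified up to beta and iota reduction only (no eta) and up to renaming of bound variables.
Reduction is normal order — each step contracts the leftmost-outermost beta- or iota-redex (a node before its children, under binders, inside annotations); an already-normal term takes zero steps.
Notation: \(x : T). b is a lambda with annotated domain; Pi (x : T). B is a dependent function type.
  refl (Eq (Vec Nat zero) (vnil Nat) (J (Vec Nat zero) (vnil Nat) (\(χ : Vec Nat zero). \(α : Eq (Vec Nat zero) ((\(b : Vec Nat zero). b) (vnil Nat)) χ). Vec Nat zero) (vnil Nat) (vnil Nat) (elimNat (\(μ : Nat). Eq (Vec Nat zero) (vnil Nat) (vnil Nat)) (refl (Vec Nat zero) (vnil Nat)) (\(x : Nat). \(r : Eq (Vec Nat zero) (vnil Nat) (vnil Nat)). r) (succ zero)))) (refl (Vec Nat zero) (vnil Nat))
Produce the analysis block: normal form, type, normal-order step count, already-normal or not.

normal form:
  refl (Eq (Vec Nat zero) (vnil Nat) (vnil Nat)) (refl (Vec Nat zero) (vnil Nat))
the term's type:
  Eq (Eq (Vec Nat zero) (vnil Nat) (vnil Nat)) (refl (Vec Nat zero) (vnil Nat)) (refl (Vec Nat zero) (vnil Nat))
steps to reach normal form (normal order): 6
already normal: no
first contracted redex: a beta-redex


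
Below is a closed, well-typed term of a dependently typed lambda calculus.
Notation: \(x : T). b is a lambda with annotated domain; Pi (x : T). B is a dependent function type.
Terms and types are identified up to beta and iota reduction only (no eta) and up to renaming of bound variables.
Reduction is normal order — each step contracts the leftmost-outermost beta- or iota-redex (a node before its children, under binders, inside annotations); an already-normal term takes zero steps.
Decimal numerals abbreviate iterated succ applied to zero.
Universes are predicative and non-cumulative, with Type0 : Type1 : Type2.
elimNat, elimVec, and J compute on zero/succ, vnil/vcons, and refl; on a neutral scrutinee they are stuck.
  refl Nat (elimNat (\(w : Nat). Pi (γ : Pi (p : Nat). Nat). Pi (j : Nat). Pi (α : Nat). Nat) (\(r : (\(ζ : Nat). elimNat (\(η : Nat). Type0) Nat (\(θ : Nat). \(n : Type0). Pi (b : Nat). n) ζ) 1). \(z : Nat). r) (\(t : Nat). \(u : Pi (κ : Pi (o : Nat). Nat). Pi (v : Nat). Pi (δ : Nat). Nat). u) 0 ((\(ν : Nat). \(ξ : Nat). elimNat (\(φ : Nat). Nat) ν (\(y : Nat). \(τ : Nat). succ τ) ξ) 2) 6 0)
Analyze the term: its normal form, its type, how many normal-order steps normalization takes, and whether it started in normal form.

reduced normal form:
  refl Nat 2
type:
  Eq Nat 2 2
normal-order step count: 6
already normal: no
first redex: an elimNat iota-redex


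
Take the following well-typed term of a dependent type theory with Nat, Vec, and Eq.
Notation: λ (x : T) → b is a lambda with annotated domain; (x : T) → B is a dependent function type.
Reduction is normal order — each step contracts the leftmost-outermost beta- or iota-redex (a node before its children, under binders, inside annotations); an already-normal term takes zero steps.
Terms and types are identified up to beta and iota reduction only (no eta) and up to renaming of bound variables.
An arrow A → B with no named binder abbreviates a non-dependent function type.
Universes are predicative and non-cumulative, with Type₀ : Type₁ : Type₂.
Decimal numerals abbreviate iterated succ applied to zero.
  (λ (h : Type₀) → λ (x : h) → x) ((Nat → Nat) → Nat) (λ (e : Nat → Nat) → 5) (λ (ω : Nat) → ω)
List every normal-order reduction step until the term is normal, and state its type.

normal-order reduction:
  (λ (h : Type₀) → λ (x : h) → x) ((Nat → Nat) → Nat) (λ (e : Nat → Nat) → 5) (λ (ω : Nat) → ω)
  ~> (λ (h : (Nat → Nat) → Nat) → h) (λ (x : Nat → Nat) → 5) (λ (e : Nat) → e)
  ~> (λ (h : Nat → Nat) → 5) (λ (x : Nat) → x)
  ~> 5
inferred type:
  Nat


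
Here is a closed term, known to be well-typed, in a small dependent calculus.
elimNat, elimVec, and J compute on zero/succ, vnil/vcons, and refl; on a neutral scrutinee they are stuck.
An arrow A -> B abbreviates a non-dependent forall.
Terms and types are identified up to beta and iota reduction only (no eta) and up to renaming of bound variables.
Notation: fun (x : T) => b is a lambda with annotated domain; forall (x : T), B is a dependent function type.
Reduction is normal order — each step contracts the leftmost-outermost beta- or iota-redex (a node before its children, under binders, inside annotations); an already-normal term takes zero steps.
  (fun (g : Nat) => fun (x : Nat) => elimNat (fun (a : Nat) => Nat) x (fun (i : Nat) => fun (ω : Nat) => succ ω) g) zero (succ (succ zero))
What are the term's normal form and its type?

reduced normal form:
  succ (succ zero)
inferred type:
  Nat
observation: the first redex contracted is a beta-redex; the normal form is reached in 3 normal-order steps.


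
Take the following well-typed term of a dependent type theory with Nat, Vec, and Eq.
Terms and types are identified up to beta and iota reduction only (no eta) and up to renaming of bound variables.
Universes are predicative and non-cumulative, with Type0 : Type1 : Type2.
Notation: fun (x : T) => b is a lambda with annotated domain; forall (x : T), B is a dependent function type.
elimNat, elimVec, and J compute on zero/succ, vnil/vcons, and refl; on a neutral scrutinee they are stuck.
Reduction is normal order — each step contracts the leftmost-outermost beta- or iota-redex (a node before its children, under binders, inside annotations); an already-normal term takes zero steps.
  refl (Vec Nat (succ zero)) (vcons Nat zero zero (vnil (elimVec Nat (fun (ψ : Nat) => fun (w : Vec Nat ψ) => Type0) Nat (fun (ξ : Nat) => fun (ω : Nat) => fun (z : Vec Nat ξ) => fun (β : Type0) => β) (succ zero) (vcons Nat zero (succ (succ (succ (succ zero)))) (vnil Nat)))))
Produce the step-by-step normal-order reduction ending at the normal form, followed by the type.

normal-order reduction sequence:
  refl (Vec Nat (succ zero)) (vcons Nat zero zero (vnil (elimVec Nat (fun (ψ : Nat) => fun (w : Vec Nat ψ) => Type0) Nat (fun (ξ : Nat) => fun (ω : Nat) => fun (z : Vec Nat ξ) => fun (β : Type0) => β) (succ zero) (vcons Nat zero (succ (succ (succ (succ zero)))) (vnil Nat)))))
  ~> refl (Vec Nat (succ zero)) (vcons Nat zero zero (vnil ((fun (ψ : Nat) => fun (w : Nat) => fun (ξ : Vec Nat ψ) => fun (ω : Type0) => ω) zero (succ (succ (succ (succ zero)))) (vnil Nat) (elimVec Nat (fun (z : Nat) => fun (β : Vec Nat z) => Type0) Nat (fun (g : Nat) => fun (ε : Nat) => fun (o : Vec Nat g) => fun (ζ : Type0) => ζ) zero (vnil Nat)))))
  ~> refl (Vec Nat (succ zero)) (vcons Nat zero zero (vnil ((fun (ψ : Nat) => fun (w : Vec Nat zero) => fun (ξ : Type0) => ξ) (succ (succ (succ (succ zero)))) (vnil Nat) (elimVec Nat (fun (ω : Nat) => fun (z : Vec Nat ω) => Type0) Nat (fun (β : Nat) => fun (g : Nat) => fun (ε : Vec Nat β) => fun (o : Type0) => o) zero (vnil Nat)))))
  ~> refl (Vec Nat (succ zero)) (vcons Nat zero zero (vnil ((fun (ψ : Vec Nat zero) => fun (w : Type0) => w) (vnil Nat) (elimVec Nat (fun (ξ : Nat) => fun (ω : Vec Nat ξ) => Type0) Nat (fun (z : Nat) => fun (β : Nat) => fun (g : Vec Nat z) => fun (ε : Type0) => ε) zero (vnil Nat)))))
  ~> refl (Vec Nat (succ zero)) (vcons Nat zero zero (vnil ((fun (ψ : Type0) => ψ) (elimVec Nat (fun (w : Nat) => fun (ξ : Vec Nat w) => Type0) Nat (fun (ω : Nat) => fun (z : Nat) => fun (β : Vec Nat ω) => fun (g : Type0) => g) zero (vnil Nat)))))
  ~> refl (Vec Nat (succ zero)) (vcons Nat zero zero (vnil (elimVec Nat (fun (ψ : Nat) => fun (w : Vec Nat ψ) => Type0) Nat (fun (ξ : Nat) => fun (ω : Nat) => fun (z : Vec Nat ξ) => fun (β : Type0) => β) zero (vnil Nat))))
  ~> refl (Vec Nat (succ zero)) (vcons Nat zero zero (vnil Nat))
the term's type:
  Eq (Vec Nat (succ zero)) (vcons Nat zero zero (vnil Nat)) (vcons Nat zero zero (vnil Nat))


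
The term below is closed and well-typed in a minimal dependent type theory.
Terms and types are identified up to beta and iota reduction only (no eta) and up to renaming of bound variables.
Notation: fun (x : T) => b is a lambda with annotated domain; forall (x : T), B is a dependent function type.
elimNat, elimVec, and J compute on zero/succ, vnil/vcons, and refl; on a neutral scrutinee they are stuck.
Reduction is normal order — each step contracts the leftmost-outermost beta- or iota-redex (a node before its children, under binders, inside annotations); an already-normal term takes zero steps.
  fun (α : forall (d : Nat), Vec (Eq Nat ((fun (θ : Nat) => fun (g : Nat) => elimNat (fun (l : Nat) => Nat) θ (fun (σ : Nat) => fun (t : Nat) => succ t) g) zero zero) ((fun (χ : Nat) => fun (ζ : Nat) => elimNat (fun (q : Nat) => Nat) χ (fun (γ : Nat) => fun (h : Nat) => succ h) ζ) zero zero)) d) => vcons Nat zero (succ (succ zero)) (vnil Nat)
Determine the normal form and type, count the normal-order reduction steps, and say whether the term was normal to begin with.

normal form:
  fun (α : forall (d : Nat), Vec (Eq Nat zero zero) d) => vcons Nat zero (succ (succ zero)) (vnil Nat)
type:
  forall (α : forall (d : Nat), Vec (Eq Nat zero zero) d), Vec Nat (succ zero)
reduction steps (normal order): 6
started in normal form: no
first contracted redex: a beta-redex


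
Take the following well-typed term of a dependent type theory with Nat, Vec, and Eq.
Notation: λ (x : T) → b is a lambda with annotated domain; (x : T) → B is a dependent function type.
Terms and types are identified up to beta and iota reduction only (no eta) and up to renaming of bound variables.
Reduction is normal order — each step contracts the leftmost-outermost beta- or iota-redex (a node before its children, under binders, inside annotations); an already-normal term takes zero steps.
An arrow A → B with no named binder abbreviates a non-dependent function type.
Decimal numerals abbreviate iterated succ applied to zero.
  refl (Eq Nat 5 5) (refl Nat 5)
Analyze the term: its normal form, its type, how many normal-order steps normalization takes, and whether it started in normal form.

normal form:
  refl (Eq Nat 5 5) (refl Nat 5)
inferred type:
  Eq (Eq Nat 5 5) (refl Nat 5) (refl Nat 5)
steps to reach normal form (normal order): 0
already normal: yes


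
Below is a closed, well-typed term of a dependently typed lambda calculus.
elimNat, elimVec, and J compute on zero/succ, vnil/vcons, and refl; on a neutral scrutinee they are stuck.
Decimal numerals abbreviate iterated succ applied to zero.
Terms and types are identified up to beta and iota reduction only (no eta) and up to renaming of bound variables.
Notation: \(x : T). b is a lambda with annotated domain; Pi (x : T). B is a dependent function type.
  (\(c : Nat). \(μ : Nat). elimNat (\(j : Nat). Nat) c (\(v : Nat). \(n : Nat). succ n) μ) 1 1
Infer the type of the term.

inferred type:
  Nat


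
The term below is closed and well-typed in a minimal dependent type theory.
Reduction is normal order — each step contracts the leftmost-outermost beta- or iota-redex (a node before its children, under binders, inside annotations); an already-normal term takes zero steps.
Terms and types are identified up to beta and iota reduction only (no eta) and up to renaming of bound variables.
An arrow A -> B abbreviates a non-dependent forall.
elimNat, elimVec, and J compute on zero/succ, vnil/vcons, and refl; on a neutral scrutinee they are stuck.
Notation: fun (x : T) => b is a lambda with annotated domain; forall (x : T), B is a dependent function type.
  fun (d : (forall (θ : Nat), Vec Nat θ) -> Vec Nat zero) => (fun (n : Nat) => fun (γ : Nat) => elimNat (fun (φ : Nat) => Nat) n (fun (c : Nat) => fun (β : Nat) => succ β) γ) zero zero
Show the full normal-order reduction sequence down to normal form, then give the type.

reduction (normal order):
  fun (d : (forall (θ : Nat), Vec Nat θ) -> Vec Nat zero) => (fun (n : Nat) => fun (γ : Nat) => elimNat (fun (φ : Nat) => Nat) n (fun (c : Nat) => fun (β : Nat) => succ β) γ) zero zero
  ~> fun (d : (forall (θ : Nat), Vec Nat θ) -> Vec Nat zero) => (fun (n : Nat) => elimNat (fun (γ : Nat) => Nat) zero (fun (φ : Nat) => fun (c : Nat) => succ c) n) zero
  ~> fun (d : (forall (θ : Nat), Vec Nat θ) -> Vec Nat zero) => elimNat (fun (n : Nat) => Nat) zero (fun (γ : Nat) => fun (φ : Nat) => succ φ) zero
  ~> fun (d : (forall (θ : Nat), Vec Nat θ) -> Vec Nat zero) => zero
the term's type:
  ((forall (d : Nat), Vec Nat d) -> Vec Nat zero) -> Nat
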